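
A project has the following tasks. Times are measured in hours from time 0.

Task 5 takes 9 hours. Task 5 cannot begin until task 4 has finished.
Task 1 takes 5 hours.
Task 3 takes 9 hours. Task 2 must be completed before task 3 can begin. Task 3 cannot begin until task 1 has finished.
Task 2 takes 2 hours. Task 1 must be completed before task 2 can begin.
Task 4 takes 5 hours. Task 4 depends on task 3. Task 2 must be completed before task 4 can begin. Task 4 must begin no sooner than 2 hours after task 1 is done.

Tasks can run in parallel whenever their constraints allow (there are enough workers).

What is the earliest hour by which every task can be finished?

30

Task 1 has no prerequisites, so it starts at hour 0 and finishes at hour 5.
After task 1 (finishes hour 5), task 2 can start at hour 5 and finishes at hour 7.
Task 3 has to wait for task 2 (finishes hour 7); task 1 (finishes hour 5). The latest of these is hour 7, so task 3 runs hour 7 to 7 + 9 = hour 16.
Task 4 has to wait for task 3 (finishes hour 16); task 2 (finishes hour 7); task 1 (finishes hour 5, plus 2-hour gap → hour 7). The latest of these is hour 16, so task 4 runs hour 16 to 16 + 5 = hour 21.
Task 5 cannot begin until task 4 (finishes hour 21). It runs from hour 21 to 21 + 9 = hour 30.
All tasks are finished once the last one completes. Finish times: Task 1 at 5, Task 2 at 7, Task 3 at 16, Task 4 at 21, Task 5 at 30. The latest is hour 30.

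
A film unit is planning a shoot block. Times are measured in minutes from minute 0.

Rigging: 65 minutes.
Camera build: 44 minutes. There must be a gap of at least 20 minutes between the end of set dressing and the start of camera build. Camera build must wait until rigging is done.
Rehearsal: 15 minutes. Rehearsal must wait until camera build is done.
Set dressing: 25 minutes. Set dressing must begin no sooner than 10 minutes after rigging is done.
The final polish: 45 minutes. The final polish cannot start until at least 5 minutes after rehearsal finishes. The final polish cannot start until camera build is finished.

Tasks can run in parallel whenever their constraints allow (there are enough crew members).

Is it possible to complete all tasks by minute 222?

Rigging can start immediately at minute 0; it finishes at minute 65.
After rigging (finishes minute 65, plus 10-minute gap → minute 75), set dressing can start at minute 75 and finishes at minute 100.
Camera build cannot start until set dressing (finishes minute 100, plus 20-minute gap → minute 120); rigging (finishes minute 65). The controlling bound is minute 120, so camera build finishes at 120 + 44 = minute 164.
After camera build (finishes minute 164), rehearsal can start at minute 164 and finishes at minute 179.
The final polish needs all of rehearsal (finishes minute 179, plus 5-minute gap → minute 184); camera build (finishes minute 164). That puts its earliest start at minute 184; it finishes at 184 + 45 = minute 229.
The earliest everything can be done is minute 229, which is after the deadline of 222, so it is not possible.

No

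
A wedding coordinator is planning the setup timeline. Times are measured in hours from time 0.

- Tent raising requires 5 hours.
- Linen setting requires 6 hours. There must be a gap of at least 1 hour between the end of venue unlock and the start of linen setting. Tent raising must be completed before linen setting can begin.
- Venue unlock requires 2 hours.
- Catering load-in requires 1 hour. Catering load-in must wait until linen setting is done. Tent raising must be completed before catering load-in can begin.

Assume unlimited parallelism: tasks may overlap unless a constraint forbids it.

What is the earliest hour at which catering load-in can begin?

Nothing blocks tent raising, so it runs from hour 0 to hour 5.
Venue unlock has no prerequisites, so it starts at hour 0 and finishes at hour 2.
Linen setting needs all of venue unlock (finishes hour 2, plus 1-hour gap → hour 3); tent raising (finishes hour 5). That puts its earliest start at hour 5; it finishes at 5 + 6 = hour 11.
Catering load-in waits on linen setting (finishes hour 11); tent raising (finishes hour 5). The latest of these is hour 11, which is the earliest catering load-in can start.

11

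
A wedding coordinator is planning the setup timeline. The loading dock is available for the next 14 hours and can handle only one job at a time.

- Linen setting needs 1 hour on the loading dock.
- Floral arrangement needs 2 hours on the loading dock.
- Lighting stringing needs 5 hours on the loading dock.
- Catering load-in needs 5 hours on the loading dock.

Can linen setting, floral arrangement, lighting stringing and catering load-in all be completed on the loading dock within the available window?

Yes

Running back to back, the jobs need 1 + 2 + 5 + 5 = 13 hours on the loading dock.
Since 13 ≤ 14, they fit within the window.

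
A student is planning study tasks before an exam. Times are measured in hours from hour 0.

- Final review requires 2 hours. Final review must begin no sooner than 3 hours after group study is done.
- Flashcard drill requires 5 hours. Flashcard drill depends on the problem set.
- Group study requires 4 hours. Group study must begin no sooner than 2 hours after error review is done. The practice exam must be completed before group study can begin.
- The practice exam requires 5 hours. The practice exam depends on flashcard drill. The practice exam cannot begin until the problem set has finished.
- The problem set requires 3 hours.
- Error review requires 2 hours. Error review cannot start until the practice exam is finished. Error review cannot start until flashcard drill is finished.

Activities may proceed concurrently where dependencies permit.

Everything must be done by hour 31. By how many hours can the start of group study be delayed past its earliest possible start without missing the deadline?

The problem set can start immediately at hour 0; it finishes at hour 3.
After the problem set (finishes hour 3), flashcard drill can start at hour 3 and finishes at hour 8.
The practice exam needs all of flashcard drill (finishes hour 8); the problem set (finishes hour 3). That puts its earliest start at hour 8; it finishes at 8 + 5 = hour 13.
Error review cannot start until the practice exam (finishes hour 13); flashcard drill (finishes hour 8). The controlling bound is hour 13, so error review finishes at 13 + 2 = hour 15.
Group study needs all of error review (finishes hour 15, plus 2-hour gap → hour 17); the practice exam (finishes hour 13). That puts its earliest start at hour 17; it finishes at 17 + 4 = hour 21.

Working backward from the deadline:
Nothing follows final review; the deadline of hour 31 is its only limit. It must start by 31 − 2 = hour 29.
Group study has to be done before final review (must start by hour 29, minus 3-hour gap → hour 26). That means finishing by hour 26, i.e. starting by 26 − 4 = hour 22.
So group study can start as early as hour 17 and as late as hour 22, giving 22 − 17 = 5 hours of slack.

5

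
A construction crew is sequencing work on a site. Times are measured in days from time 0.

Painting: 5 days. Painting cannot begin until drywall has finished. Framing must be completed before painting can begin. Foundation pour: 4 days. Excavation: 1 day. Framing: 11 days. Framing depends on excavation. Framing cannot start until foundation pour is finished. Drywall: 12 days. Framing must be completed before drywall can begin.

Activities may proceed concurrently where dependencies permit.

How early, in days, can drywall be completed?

Foundation pour can start immediately at day 0; it finishes at day 4.
Excavation has no prerequisites, so it starts at day 0 and finishes at day 1.
Framing has to wait for excavation (finishes day 1); foundation pour (finishes day 4). The latest of these is day 4, so framing runs day 4 to 4 + 11 = day 15.
Drywall cannot begin until framing (finishes day 15). It runs from day 15 to 15 + 12 = day 27.

27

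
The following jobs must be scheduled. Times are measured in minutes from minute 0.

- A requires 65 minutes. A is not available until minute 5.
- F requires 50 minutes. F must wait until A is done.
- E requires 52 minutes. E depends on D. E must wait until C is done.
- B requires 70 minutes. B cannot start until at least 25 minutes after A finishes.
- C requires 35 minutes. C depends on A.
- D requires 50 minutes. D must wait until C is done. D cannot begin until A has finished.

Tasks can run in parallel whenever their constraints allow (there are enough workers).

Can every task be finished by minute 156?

No

After its own release at minute 5, A can start at minute 5 and finishes at minute 70.
F waits on A (finishes minute 70), so it starts at minute 70 and finishes at 70 + 50 = minute 120.
C cannot begin until A (finishes minute 70). It runs from minute 70 to 70 + 35 = minute 105.
D cannot start until C (finishes minute 105); A (finishes minute 70). The controlling bound is minute 105, so D finishes at 105 + 50 = minute 155.
E has to wait for D (finishes minute 155); C (finishes minute 105). The latest of these is minute 155, so E runs minute 155 to 155 + 52 = minute 207.
After A (finishes minute 70, plus 25-minute gap → minute 95), B can start at minute 95 and finishes at minute 165.
The earliest everything can be done is minute 207, which is after the deadline of 156, so it is not possible.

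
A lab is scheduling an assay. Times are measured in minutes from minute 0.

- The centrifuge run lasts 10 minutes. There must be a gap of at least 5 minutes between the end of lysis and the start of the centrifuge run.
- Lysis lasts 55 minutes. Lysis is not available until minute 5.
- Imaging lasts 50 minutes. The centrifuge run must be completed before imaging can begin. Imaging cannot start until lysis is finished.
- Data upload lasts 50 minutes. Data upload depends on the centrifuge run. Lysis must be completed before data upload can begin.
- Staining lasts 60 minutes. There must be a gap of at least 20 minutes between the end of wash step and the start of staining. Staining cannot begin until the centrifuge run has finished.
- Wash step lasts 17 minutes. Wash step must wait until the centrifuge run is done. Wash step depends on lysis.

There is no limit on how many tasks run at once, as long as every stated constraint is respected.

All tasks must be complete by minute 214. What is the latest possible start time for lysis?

47

Staining has no dependents, so it just needs to finish by minute 214. Starting by 214 − 60 = minute 154 achieves that.
Wash step must finish before staining (must start by minute 154, minus 20-minute gap → minute 134). With a 17-minute duration, wash step must start by 134 − 17 = minute 117.
Nothing follows imaging; the deadline of minute 214 is its only limit. It must start by 214 − 50 = minute 164.
Data upload has no dependents, so it just needs to finish by minute 214. Starting by 214 − 50 = minute 164 achieves that.
For the centrifuge run: wash step (must start by minute 117); staining (must start by minute 154); imaging (must start by minute 164); data upload (must start by minute 164). The most restrictive is minute 117; with a 10-minute duration, the centrifuge run must start by minute 107.
Lysis feeds the centrifuge run (must start by minute 107, minus 5-minute gap → minute 102); wash step (must start by minute 117); imaging (must start by minute 164); data upload (must start by minute 164). Taking the minimum, lysis must finish by minute 102 and start by 102 − 55 = minute 47.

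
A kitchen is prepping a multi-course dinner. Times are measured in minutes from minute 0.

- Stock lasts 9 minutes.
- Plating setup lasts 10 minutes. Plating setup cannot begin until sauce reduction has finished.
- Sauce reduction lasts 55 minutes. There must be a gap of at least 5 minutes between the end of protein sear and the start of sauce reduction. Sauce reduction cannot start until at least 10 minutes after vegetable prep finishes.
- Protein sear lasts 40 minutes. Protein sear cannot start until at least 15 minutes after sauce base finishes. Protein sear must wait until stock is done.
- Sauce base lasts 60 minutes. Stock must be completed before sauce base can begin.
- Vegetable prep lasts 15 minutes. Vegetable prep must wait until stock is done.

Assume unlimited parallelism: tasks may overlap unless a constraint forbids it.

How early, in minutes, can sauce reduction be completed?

184

Nothing blocks stock, so it runs from minute 0 to minute 9.
Vegetable prep waits on stock (finishes minute 9), so it starts at minute 9 and finishes at 9 + 15 = minute 24.
Sauce base waits on stock (finishes minute 9), so it starts at minute 9 and finishes at 9 + 60 = minute 69.
Protein sear needs all of sauce base (finishes minute 69, plus 15-minute gap → minute 84); stock (finishes minute 9). That puts its earliest start at minute 84; it finishes at 84 + 40 = minute 124.
Sauce reduction needs all of protein sear (finishes minute 124, plus 5-minute gap → minute 129); vegetable prep (finishes minute 24, plus 10-minute gap → minute 34). That puts its earliest start at minute 129; it finishes at 129 + 55 = minute 184.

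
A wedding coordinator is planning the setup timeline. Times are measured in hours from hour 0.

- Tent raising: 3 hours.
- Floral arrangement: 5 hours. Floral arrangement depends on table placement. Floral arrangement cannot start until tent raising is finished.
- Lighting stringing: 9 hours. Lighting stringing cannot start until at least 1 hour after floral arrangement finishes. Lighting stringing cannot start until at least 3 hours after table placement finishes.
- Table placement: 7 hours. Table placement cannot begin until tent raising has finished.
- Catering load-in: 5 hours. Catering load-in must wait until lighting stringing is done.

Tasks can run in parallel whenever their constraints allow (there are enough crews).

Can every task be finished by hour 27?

Tent raising has no prerequisites, so it starts at hour 0 and finishes at hour 3.
Table placement cannot begin until tent raising (finishes hour 3). It runs from hour 3 to 3 + 7 = hour 10.
For floral arrangement: table placement (finishes hour 10); tent raising (finishes hour 3). Taking the maximum gives a start of hour 10, and it finishes at 10 + 5 = hour 15.
Lighting stringing needs all of floral arrangement (finishes hour 15, plus 1-hour gap → hour 16); table placement (finishes hour 10, plus 3-hour gap → hour 13). That puts its earliest start at hour 16; it finishes at 16 + 9 = hour 25.
After lighting stringing (finishes hour 25), catering load-in can start at hour 25 and finishes at hour 30.
The earliest everything can be done is hour 30, which is after the deadline of 27, so it is not possible.

No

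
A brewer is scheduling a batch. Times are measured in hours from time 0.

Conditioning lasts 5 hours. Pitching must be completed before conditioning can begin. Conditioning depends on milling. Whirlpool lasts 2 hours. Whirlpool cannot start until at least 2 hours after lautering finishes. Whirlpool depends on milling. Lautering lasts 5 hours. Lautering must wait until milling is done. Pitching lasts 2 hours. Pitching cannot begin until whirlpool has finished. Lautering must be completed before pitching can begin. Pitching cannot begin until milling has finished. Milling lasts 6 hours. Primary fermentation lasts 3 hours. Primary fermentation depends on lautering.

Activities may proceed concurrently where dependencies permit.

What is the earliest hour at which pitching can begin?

Nothing blocks milling, so it runs from hour 0 to hour 6.
Lautering waits on milling (finishes hour 6), so it starts at hour 6 and finishes at 6 + 5 = hour 11.
Whirlpool cannot start until lautering (finishes hour 11, plus 2-hour gap → hour 13); milling (finishes hour 6). The controlling bound is hour 13, so whirlpool finishes at 13 + 2 = hour 15.
Pitching waits on whirlpool (finishes hour 15); lautering (finishes hour 11); milling (finishes hour 6). The latest of these is hour 15, which is the earliest pitching can start.

15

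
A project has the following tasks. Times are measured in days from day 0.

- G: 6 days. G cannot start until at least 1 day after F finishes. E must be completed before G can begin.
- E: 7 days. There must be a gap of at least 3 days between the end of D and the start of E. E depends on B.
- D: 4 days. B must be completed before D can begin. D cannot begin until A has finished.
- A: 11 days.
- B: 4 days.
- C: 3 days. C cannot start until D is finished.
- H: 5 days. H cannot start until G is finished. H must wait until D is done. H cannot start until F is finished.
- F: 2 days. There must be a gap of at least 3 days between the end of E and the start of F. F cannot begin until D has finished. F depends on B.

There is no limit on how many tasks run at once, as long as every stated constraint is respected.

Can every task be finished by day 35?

Nothing blocks B, so it runs from day 0 to day 4.
A can start immediately at day 0; it finishes at day 11.
D needs all of B (finishes day 4); A (finishes day 11). That puts its earliest start at day 11; it finishes at 11 + 4 = day 15.
E cannot start until D (finishes day 15, plus 3-day gap → day 18); B (finishes day 4). The controlling bound is day 18, so E finishes at 18 + 7 = day 25.
F has to wait for E (finishes day 25, plus 3-day gap → day 28); D (finishes day 15); B (finishes day 4). The latest of these is day 28, so F runs day 28 to 28 + 2 = day 30.
For G: F (finishes day 30, plus 1-day gap → day 31); E (finishes day 25). Taking the maximum gives a start of day 31, and it finishes at 31 + 6 = day 37.
For H: G (finishes day 37); D (finishes day 15); F (finishes day 30). Taking the maximum gives a start of day 37, and it finishes at 37 + 5 = day 42.
After D (finishes day 15), C can start at day 15 and finishes at day 18.
The earliest everything can be done is day 42, which is after the deadline of 35, so it is not possible.

No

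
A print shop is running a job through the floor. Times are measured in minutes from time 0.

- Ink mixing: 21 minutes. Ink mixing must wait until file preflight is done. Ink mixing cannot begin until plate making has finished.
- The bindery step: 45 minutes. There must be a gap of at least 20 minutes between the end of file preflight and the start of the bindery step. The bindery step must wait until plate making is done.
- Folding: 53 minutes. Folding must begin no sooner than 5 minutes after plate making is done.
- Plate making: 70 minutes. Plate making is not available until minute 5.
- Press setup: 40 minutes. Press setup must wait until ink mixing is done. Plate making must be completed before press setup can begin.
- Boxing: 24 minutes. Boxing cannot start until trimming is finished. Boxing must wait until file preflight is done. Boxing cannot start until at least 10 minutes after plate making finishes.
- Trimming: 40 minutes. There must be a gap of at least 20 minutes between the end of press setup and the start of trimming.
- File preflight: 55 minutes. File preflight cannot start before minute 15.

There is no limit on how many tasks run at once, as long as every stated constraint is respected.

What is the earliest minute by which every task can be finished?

220

Plate making cannot begin until its own release at minute 5. It runs from minute 5 to 5 + 70 = minute 75.
Folding cannot begin until plate making (finishes minute 75, plus 5-minute gap → minute 80). It runs from minute 80 to 80 + 53 = minute 133.
File preflight cannot begin until its own release at minute 15. It runs from minute 15 to 15 + 55 = minute 70.
The bindery step needs all of file preflight (finishes minute 70, plus 20-minute gap → minute 90); plate making (finishes minute 75). That puts its earliest start at minute 90; it finishes at 90 + 45 = minute 135.
Ink mixing cannot start until file preflight (finishes minute 70); plate making (finishes minute 75). The controlling bound is minute 75, so ink mixing finishes at 75 + 21 = minute 96.
For press setup: ink mixing (finishes minute 96); plate making (finishes minute 75). Taking the maximum gives a start of minute 96, and it finishes at 96 + 40 = minute 136.
After press setup (finishes minute 136, plus 20-minute gap → minute 156), trimming can start at minute 156 and finishes at minute 196.
Boxing has to wait for trimming (finishes minute 196); file preflight (finishes minute 70); plate making (finishes minute 75, plus 10-minute gap → minute 85). The latest of these is minute 196, so boxing runs minute 196 to 196 + 24 = minute 220.
All tasks are finished once the last one completes. Finish times: File preflight at 70, Plate making at 75, Ink mixing at 96, Press setup at 136, Trimming at 196, Folding at 133, The bindery step at 135, Boxing at 220. The latest is minute 220.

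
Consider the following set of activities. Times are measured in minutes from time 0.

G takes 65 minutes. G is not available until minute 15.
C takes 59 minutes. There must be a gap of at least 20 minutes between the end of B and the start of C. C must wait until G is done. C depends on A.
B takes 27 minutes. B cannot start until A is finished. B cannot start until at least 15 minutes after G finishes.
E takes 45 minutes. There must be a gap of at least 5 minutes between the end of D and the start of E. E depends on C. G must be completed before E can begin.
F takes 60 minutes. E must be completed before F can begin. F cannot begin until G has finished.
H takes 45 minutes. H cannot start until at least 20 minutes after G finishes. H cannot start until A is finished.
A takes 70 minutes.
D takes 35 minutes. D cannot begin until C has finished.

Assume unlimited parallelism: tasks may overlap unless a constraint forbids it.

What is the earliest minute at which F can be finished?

G cannot begin until its own release at minute 15. It runs from minute 15 to 15 + 65 = minute 80.
Nothing blocks A, so it runs from minute 0 to minute 70.
B needs all of A (finishes minute 70); G (finishes minute 80, plus 15-minute gap → minute 95). That puts its earliest start at minute 95; it finishes at 95 + 27 = minute 122.
C needs all of B (finishes minute 122, plus 20-minute gap → minute 142); G (finishes minute 80); A (finishes minute 70). That puts its earliest start at minute 142; it finishes at 142 + 59 = minute 201.
D waits on C (finishes minute 201), so it starts at minute 201 and finishes at 201 + 35 = minute 236.
E has to wait for D (finishes minute 236, plus 5-minute gap → minute 241); C (finishes minute 201); G (finishes minute 80). The latest of these is minute 241, so E runs minute 241 to 241 + 45 = minute 286.
For F: E (finishes minute 286); G (finishes minute 80). Taking the maximum gives a start of minute 286, and it finishes at 286 + 60 = minute 346.

346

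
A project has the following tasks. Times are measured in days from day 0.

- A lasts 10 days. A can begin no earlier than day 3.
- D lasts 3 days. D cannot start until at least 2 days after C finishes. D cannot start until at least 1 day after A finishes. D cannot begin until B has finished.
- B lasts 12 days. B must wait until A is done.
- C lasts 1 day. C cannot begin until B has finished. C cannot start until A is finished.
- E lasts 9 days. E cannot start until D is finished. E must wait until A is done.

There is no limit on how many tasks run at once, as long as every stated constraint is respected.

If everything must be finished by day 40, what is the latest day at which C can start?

25

To finish by day 40, E (duration 9) must start no later than day 31.
D has to be done before E (must start by day 31). That means finishing by day 31, i.e. starting by 31 − 3 = day 28.
C must finish before D (must start by day 28, minus 2-day gap → day 26). With a 1-day duration, C must start by 26 − 1 = day 25.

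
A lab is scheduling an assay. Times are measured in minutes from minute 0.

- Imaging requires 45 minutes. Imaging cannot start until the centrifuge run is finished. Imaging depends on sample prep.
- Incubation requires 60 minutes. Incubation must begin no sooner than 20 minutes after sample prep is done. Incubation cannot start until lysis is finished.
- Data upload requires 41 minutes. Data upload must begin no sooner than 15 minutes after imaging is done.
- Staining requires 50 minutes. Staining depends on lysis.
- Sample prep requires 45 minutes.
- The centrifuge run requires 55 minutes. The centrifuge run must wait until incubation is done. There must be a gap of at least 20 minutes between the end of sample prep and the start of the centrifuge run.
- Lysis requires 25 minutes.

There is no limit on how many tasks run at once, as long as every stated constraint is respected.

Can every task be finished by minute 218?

No

Lysis can start immediately at minute 0; it finishes at minute 25.
After lysis (finishes minute 25), staining can start at minute 25 and finishes at minute 75.
Sample prep can start immediately at minute 0; it finishes at minute 45.
For incubation: sample prep (finishes minute 45, plus 20-minute gap → minute 65); lysis (finishes minute 25). Taking the maximum gives a start of minute 65, and it finishes at 65 + 60 = minute 125.
The centrifuge run cannot start until incubation (finishes minute 125); sample prep (finishes minute 45, plus 20-minute gap → minute 65). The controlling bound is minute 125, so the centrifuge run finishes at 125 + 55 = minute 180.
Imaging has to wait for the centrifuge run (finishes minute 180); sample prep (finishes minute 45). The latest of these is minute 180, so imaging runs minute 180 to 180 + 45 = minute 225.
Data upload cannot begin until imaging (finishes minute 225, plus 15-minute gap → minute 240). It runs from minute 240 to 240 + 41 = minute 281.
The earliest everything can be done is minute 281, which is after the deadline of 218, so it is not possible.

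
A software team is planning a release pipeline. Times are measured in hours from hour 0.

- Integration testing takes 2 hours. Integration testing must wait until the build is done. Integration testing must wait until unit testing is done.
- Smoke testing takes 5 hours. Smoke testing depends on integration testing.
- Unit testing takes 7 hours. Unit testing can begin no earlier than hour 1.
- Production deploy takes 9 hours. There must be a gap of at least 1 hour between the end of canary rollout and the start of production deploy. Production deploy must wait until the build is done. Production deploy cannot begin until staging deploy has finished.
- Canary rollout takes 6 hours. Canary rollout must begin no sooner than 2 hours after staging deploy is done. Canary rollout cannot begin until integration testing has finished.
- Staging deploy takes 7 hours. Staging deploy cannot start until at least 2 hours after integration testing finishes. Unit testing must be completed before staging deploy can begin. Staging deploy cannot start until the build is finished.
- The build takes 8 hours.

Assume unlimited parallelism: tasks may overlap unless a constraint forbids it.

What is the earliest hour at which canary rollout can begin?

21

Unit testing waits on its own release at hour 1, so it starts at hour 1 and finishes at 1 + 7 = hour 8.
Nothing blocks the build, so it runs from hour 0 to hour 8.
For integration testing: the build (finishes hour 8); unit testing (finishes hour 8). Taking the maximum gives a start of hour 8, and it finishes at 8 + 2 = hour 10.
For staging deploy: integration testing (finishes hour 10, plus 2-hour gap → hour 12); unit testing (finishes hour 8); the build (finishes hour 8). Taking the maximum gives a start of hour 12, and it finishes at 12 + 7 = hour 19.
Canary rollout waits on staging deploy (finishes hour 19, plus 2-hour gap → hour 21); integration testing (finishes hour 10). The latest of these is hour 21, which is the earliest canary rollout can start.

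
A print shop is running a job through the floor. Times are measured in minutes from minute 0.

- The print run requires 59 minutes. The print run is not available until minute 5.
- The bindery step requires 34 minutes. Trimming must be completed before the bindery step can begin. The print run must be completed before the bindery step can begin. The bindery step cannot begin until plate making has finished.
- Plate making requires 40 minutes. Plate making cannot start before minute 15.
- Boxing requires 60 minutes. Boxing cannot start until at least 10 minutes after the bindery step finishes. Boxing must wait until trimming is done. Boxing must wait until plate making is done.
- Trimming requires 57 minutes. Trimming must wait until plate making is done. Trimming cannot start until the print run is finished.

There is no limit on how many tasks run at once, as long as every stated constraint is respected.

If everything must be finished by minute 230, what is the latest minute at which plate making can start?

To finish by minute 230, boxing (duration 60) must start no later than minute 170.
The bindery step has to be done before boxing (must start by minute 170, minus 10-minute gap → minute 160). That means finishing by minute 160, i.e. starting by 160 − 34 = minute 126.
For trimming: the bindery step (must start by minute 126); boxing (must start by minute 170). The most restrictive is minute 126; with a 57-minute duration, trimming must start by minute 69.
For plate making: trimming (must start by minute 69); the bindery step (must start by minute 126); boxing (must start by minute 170). The most restrictive is minute 69; with a 40-minute duration, plate making must start by minute 29.

29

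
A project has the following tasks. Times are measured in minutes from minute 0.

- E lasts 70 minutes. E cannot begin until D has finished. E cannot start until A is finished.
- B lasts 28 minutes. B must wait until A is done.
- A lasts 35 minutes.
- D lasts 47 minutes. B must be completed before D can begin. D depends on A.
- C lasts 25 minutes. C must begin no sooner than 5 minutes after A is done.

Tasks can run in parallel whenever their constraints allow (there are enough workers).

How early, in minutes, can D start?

Nothing blocks A, so it runs from minute 0 to minute 35.
B cannot begin until A (finishes minute 35). It runs from minute 35 to 35 + 28 = minute 63.
D waits on B (finishes minute 63); A (finishes minute 35). The latest of these is minute 63, which is the earliest D can start.

63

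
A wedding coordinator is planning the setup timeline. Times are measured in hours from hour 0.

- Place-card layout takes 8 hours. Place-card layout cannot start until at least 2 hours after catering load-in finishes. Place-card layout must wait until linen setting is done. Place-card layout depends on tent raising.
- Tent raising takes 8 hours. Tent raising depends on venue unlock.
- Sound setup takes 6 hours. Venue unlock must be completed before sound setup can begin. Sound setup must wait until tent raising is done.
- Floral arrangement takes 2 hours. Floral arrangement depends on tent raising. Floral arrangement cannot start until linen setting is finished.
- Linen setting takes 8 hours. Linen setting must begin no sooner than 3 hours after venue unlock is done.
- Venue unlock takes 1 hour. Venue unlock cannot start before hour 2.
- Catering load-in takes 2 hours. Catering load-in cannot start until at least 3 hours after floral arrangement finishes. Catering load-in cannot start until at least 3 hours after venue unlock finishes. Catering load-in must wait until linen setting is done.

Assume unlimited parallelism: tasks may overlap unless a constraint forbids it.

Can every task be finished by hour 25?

Venue unlock cannot begin until its own release at hour 2. It runs from hour 2 to 2 + 1 = hour 3.
Linen setting waits on venue unlock (finishes hour 3, plus 3-hour gap → hour 6), so it starts at hour 6 and finishes at 6 + 8 = hour 14.
Tent raising cannot begin until venue unlock (finishes hour 3). It runs from hour 3 to 3 + 8 = hour 11.
For sound setup: venue unlock (finishes hour 3); tent raising (finishes hour 11). Taking the maximum gives a start of hour 11, and it finishes at 11 + 6 = hour 17.
Floral arrangement needs all of tent raising (finishes hour 11); linen setting (finishes hour 14). That puts its earliest start at hour 14; it finishes at 14 + 2 = hour 16.
Catering load-in has to wait for floral arrangement (finishes hour 16, plus 3-hour gap → hour 19); venue unlock (finishes hour 3, plus 3-hour gap → hour 6); linen setting (finishes hour 14). The latest of these is hour 19, so catering load-in runs hour 19 to 19 + 2 = hour 21.
For place-card layout: catering load-in (finishes hour 21, plus 2-hour gap → hour 23); linen setting (finishes hour 14); tent raising (finishes hour 11). Taking the maximum gives a start of hour 23, and it finishes at 23 + 8 = hour 31.
The earliest everything can be done is hour 31, which is after the deadline of 25, so it is not possible.

No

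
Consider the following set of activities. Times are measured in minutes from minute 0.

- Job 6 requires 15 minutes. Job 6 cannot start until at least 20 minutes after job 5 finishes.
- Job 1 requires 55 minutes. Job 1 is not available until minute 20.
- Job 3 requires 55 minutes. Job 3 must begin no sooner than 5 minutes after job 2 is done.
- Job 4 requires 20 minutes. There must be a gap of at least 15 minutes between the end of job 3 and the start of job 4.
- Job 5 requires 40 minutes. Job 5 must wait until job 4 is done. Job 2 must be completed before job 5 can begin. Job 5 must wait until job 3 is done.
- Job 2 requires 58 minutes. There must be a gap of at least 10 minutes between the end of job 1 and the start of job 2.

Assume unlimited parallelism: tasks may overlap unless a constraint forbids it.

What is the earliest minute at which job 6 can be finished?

313

Job 1 cannot begin until its own release at minute 20. It runs from minute 20 to 20 + 55 = minute 75.
Job 2 waits on job 1 (finishes minute 75, plus 10-minute gap → minute 85), so it starts at minute 85 and finishes at 85 + 58 = minute 143.
Job 3 cannot begin until job 2 (finishes minute 143, plus 5-minute gap → minute 148). It runs from minute 148 to 148 + 55 = minute 203.
After job 3 (finishes minute 203, plus 15-minute gap → minute 218), job 4 can start at minute 218 and finishes at minute 238.
Job 5 has to wait for job 4 (finishes minute 238); job 2 (finishes minute 143); job 3 (finishes minute 203). The latest of these is minute 238, so job 5 runs minute 238 to 238 + 40 = minute 278.
After job 5 (finishes minute 278, plus 20-minute gap → minute 298), job 6 can start at minute 298 and finishes at minute 313.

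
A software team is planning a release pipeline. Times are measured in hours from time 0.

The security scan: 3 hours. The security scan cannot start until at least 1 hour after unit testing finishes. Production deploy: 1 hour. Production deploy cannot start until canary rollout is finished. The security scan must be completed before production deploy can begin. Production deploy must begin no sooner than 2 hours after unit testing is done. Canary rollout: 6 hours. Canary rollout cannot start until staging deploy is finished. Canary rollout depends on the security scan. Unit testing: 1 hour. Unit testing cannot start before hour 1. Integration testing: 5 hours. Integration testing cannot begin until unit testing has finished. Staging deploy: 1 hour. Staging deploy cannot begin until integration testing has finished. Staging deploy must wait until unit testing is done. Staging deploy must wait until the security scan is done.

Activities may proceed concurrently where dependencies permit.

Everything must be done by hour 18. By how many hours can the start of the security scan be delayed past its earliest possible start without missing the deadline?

Unit testing waits on its own release at hour 1, so it starts at hour 1 and finishes at 1 + 1 = hour 2.
The security scan waits on unit testing (finishes hour 2, plus 1-hour gap → hour 3), so it starts at hour 3 and finishes at 3 + 3 = hour 6.

Working backward from the deadline:
To finish by hour 18, production deploy (duration 1) must start no later than hour 17.
Since production deploy (must start by hour 17) depends on it, canary rollout must finish by hour 17. Backing off its 6-hour duration gives a latest start of hour 11.
Staging deploy has to be done before canary rollout (must start by hour 11). That means finishing by hour 11, i.e. starting by 11 − 1 = hour 10.
For the security scan: staging deploy (must start by hour 10); canary rollout (must start by hour 11); production deploy (must start by hour 17). The most restrictive is hour 10; with a 3-hour duration, the security scan must start by hour 7.
So the security scan can start as early as hour 3 and as late as hour 7, giving 7 − 3 = 4 hours of slack.

4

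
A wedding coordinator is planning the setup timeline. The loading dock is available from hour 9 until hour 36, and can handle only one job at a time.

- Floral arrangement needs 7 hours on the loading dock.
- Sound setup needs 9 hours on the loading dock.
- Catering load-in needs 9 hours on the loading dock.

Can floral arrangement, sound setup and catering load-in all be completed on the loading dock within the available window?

The loading dock window is 36 − 9 = 27 hours.
Running back to back, the jobs need 7 + 9 + 9 = 25 hours on the loading dock.
Since 25 ≤ 27, they fit within the window.

Yes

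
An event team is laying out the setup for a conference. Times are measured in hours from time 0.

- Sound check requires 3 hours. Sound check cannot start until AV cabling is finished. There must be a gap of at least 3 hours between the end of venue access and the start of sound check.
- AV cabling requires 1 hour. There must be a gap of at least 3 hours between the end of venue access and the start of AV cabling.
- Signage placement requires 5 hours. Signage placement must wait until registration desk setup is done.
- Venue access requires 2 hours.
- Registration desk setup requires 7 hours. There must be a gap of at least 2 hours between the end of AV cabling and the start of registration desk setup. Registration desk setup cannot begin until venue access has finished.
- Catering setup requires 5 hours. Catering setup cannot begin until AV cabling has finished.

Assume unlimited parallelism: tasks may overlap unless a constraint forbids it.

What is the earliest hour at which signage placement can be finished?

Venue access can start immediately at hour 0; it finishes at hour 2.
AV cabling cannot begin until venue access (finishes hour 2, plus 3-hour gap → hour 5). It runs from hour 5 to 5 + 1 = hour 6.
Registration desk setup cannot start until AV cabling (finishes hour 6, plus 2-hour gap → hour 8); venue access (finishes hour 2). The controlling bound is hour 8, so registration desk setup finishes at 8 + 7 = hour 15.
Signage placement waits on registration desk setup (finishes hour 15), so it starts at hour 15 and finishes at 15 + 5 = hour 20.

20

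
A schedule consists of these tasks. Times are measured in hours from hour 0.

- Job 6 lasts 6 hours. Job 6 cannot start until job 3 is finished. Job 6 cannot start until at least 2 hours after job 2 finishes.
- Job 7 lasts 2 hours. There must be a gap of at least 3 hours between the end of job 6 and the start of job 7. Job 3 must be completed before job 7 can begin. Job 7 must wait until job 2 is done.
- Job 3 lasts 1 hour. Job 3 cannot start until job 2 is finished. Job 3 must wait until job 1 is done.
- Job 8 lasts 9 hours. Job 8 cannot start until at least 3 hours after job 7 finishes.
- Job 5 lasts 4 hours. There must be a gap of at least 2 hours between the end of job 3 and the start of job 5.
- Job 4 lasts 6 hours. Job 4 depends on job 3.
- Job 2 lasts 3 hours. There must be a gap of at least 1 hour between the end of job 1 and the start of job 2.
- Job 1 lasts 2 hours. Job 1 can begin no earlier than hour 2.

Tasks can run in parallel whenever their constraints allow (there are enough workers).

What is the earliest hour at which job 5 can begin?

11

Job 1 waits on its own release at hour 2, so it starts at hour 2 and finishes at 2 + 2 = hour 4.
After job 1 (finishes hour 4, plus 1-hour gap → hour 5), job 2 can start at hour 5 and finishes at hour 8.
Job 3 has to wait for job 2 (finishes hour 8); job 1 (finishes hour 4). The latest of these is hour 8, so job 3 runs hour 8 to 8 + 1 = hour 9.
Job 5 waits on job 3 (finishes hour 9, plus 2-hour gap → hour 11), so the earliest it can start is hour 11.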